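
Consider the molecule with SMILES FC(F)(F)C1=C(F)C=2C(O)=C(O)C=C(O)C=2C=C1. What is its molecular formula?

Walk through each heavy atom and fill implicit hydrogens from standard valence (C 4, N 3, O 2, S 2, halogen 1):
  atom 1: F (halogen, monovalent) → 0 H
  atom 2: C, bond orders sum to 4 (valence 4) → 0 H
  atom 3: F (halogen, monovalent) → 0 H
  atom 4: F (halogen, monovalent) → 0 H
  atom 5: C, bond orders sum to 4 (valence 4) → 0 H
  atom 6: C, bond orders sum to 4 (valence 4) → 0 H
  atom 7: F (halogen, monovalent) → 0 H
  atom 8: C, bond orders sum to 4 (valence 4) → 0 H
  atom 9: C, bond orders sum to 4 (valence 4) → 0 H
  atom 10: O, bond orders sum to 1 (valence 2) → 1 H
  atom 11: C, bond orders sum to 4 (valence 4) → 0 H
  atom 12: O, bond orders sum to 1 (valence 2) → 1 H
  atom 13: C, bond orders sum to 3 (valence 4) → 1 H
  atom 14: C, bond orders sum to 4 (valence 4) → 0 H
  atom 15: O, bond orders sum to 1 (valence 2) → 1 H
  atom 16: C, bond orders sum to 4 (valence 4) → 0 H
  atom 17: C, bond orders sum to 3 (valence 4) → 1 H
  atom 18: C, bond orders sum to 3 (valence 4) → 1 H
Totals → C:11, H:6, F:4, O:3.
In Hill order: C11H6F4O3.

C11H6F4O3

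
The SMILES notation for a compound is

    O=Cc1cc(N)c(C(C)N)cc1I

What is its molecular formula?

C9H11IN2O

Walk through each heavy atom and fill implicit hydrogens from standard valence (C 4, N 3, O 2, S 2, halogen 1); for lowercase aromatic atoms, an aromatic c carries 1 H when it has two neighbours and 0 H with three, and aromatic n carries 0 H:
  atom 1: O, bond orders sum to 2 (valence 2) → 0 H
  atom 2: C, bond orders sum to 3 (valence 4) → 1 H
  atom 3: aromatic c, 3 neighbours → 0 H
  atom 4: aromatic c, 2 neighbours → 1 H
  atom 5: aromatic c, 3 neighbours → 0 H
  atom 6: N, bond orders sum to 1 (valence 3) → 2 H
  atom 7: aromatic c, 3 neighbours → 0 H
  atom 8: C, bond orders sum to 3 (valence 4) → 1 H
  atom 9: C, bond orders sum to 1 (valence 4) → 3 H
  atom 10: N, bond orders sum to 1 (valence 3) → 2 H
  atom 11: aromatic c, 2 neighbours → 1 H
  atom 12: aromatic c, 3 neighbours → 0 H
  atom 13: I (halogen, monovalent) → 0 H
Totals → C:9, H:11, I:1, N:2, O:1.
In Hill order: C9H11IN2O.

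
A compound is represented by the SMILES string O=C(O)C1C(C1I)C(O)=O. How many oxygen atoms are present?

4

Scan the SMILES for O atoms (remember two-letter symbols like Cl and Br are single atoms).
Oxygen count: 4.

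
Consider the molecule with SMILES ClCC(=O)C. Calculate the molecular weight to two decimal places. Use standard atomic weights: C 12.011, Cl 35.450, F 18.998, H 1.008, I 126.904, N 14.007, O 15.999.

First, the molecular formula is C3H5ClO (counting implicit H from valence).
  C: 3 × 12.011 = 36.033
  Cl: 1 × 35.450 = 35.450
  H: 5 × 1.008 = 5.040
  O: 1 × 15.999 = 15.999
Sum: 3×12.011 + 1×35.450 + 5×1.008 + 1×15.999 = 92.522 → 92.52 g/mol.

92.52 g/mol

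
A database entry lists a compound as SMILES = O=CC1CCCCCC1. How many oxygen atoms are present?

1

Scan the SMILES for O atoms (remember two-letter symbols like Cl and Br are single atoms).
Oxygen count: 1.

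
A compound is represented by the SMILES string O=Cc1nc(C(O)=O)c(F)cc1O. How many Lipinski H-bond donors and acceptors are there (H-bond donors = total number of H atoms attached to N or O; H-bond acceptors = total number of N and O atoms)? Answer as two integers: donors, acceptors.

Donors: find every N or O and count the H atoms it carries.
  atom 1 (O): bond orders sum to 2 → 0 H
  atom 4 (N): bond orders sum to 3 → 0 H
  atom 7 (O): bond orders sum to 1 → 1 H
  atom 8 (O): bond orders sum to 2 → 0 H
  atom 13 (O): bond orders sum to 1 → 1 H
Lipinski HBD = 2.
Acceptors: N atoms = 1, O atoms = 4 → HBA = 5.

2, 5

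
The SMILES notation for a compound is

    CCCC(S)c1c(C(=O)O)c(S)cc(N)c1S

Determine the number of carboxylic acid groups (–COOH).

1

The carboxylic acid motif appears at heavy-atom position 8 in the SMILES.
Other groups present: 1 primary amine, 3 thiol.
Carboxylic acid count: 1.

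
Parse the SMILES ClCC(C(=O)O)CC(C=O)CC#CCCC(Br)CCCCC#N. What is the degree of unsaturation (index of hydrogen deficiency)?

Molecular formula: C17H23BrClNO3.
DoU = (2C + 2 + N − H − X) / 2, where X is the halogen count and O/S are ignored.
    = (2·17 + 2 + 1 − 23 − 2) / 2 = 12 / 2 = 6.

6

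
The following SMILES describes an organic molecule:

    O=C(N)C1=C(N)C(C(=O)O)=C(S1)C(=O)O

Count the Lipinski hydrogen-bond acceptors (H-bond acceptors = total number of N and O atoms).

N atoms: 2; O atoms: 5.
Lipinski HBA = 2 + 5 = 7.

7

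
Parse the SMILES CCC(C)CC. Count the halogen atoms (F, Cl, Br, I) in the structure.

Scan the SMILES for the halogen motif — none present.

0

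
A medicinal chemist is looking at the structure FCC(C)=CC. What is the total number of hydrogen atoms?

9

Walk through each heavy atom and fill implicit hydrogens from standard valence (C 4, N 3, O 2, S 2, halogen 1):
  atom 1: F (halogen, monovalent) → 0 H
  atom 2: C, bond orders sum to 2 (valence 4) → 2 H
  atom 3: C, bond orders sum to 4 (valence 4) → 0 H
  atom 4: C, bond orders sum to 1 (valence 4) → 3 H
  atom 5: C, bond orders sum to 3 (valence 4) → 1 H
  atom 6: C, bond orders sum to 1 (valence 4) → 3 H
Total hydrogens: 9.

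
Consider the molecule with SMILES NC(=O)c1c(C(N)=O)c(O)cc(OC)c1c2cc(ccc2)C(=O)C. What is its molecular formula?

Walk through each heavy atom and fill implicit hydrogens from standard valence (C 4, N 3, O 2, S 2, halogen 1); for lowercase aromatic atoms, an aromatic c carries 1 H when it has two neighbours and 0 H with three, and aromatic n carries 0 H:
  atom 1: N, bond orders sum to 1 (valence 3) → 2 H
  atom 2: C, bond orders sum to 4 (valence 4) → 0 H
  atom 3: O, bond orders sum to 2 (valence 2) → 0 H
  atom 4: aromatic c, 3 neighbours → 0 H
  atom 5: aromatic c, 3 neighbours → 0 H
  atom 6: C, bond orders sum to 4 (valence 4) → 0 H
  atom 7: N, bond orders sum to 1 (valence 3) → 2 H
  atom 8: O, bond orders sum to 2 (valence 2) → 0 H
  atom 9: aromatic c, 3 neighbours → 0 H
  atom 10: O, bond orders sum to 1 (valence 2) → 1 H
  atom 11: aromatic c, 2 neighbours → 1 H
  atom 12: aromatic c, 3 neighbours → 0 H
  atom 13: O, bond orders sum to 2 (valence 2) → 0 H
  atom 14: C, bond orders sum to 1 (valence 4) → 3 H
  atom 15: aromatic c, 3 neighbours → 0 H
  atom 16: aromatic c, 3 neighbours → 0 H
  atom 17: aromatic c, 2 neighbours → 1 H
  atom 18: aromatic c, 3 neighbours → 0 H
  atom 19: aromatic c, 2 neighbours → 1 H
  atom 20: aromatic c, 2 neighbours → 1 H
  atom 21: aromatic c, 2 neighbours → 1 H
  atom 22: C, bond orders sum to 4 (valence 4) → 0 H
  atom 23: O, bond orders sum to 2 (valence 2) → 0 H
  atom 24: C, bond orders sum to 1 (valence 4) → 3 H
Totals → C:17, H:16, N:2, O:5.

C17H16N2O5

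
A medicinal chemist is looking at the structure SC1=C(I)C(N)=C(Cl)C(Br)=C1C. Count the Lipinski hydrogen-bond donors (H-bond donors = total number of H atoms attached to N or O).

Donors: find every N or O and count the H atoms it carries.
  atom 6 (N): bond orders sum to 1 → 2 H
Lipinski HBD = 2.

2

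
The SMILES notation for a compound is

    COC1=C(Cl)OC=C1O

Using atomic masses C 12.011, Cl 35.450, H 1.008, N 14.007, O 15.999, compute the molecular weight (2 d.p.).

First, the molecular formula is C5H5ClO3 (counting implicit H from valence).
  C: 5 × 12.011 = 60.055
  Cl: 1 × 35.450 = 35.450
  H: 5 × 1.008 = 5.040
  O: 3 × 15.999 = 47.997
Sum: 5×12.011 + 1×35.450 + 5×1.008 + 3×15.999 = 148.542 → 148.54 g/mol.

148.54 g/mol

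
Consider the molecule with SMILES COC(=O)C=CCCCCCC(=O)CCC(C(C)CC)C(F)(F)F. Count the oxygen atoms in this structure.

3

Scan the SMILES for O atoms (remember two-letter symbols like Cl and Br are single atoms).
Oxygen count: 3.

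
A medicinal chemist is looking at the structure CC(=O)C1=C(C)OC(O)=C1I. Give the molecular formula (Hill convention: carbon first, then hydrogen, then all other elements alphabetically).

Walk through each heavy atom and fill implicit hydrogens from standard valence (C 4, N 3, O 2, S 2, halogen 1):
  atom 1: C, bond orders sum to 1 (valence 4) → 3 H
  atom 2: C, bond orders sum to 4 (valence 4) → 0 H
  atom 3: O, bond orders sum to 2 (valence 2) → 0 H
  atom 4: C, bond orders sum to 4 (valence 4) → 0 H
  atom 5: C, bond orders sum to 4 (valence 4) → 0 H
  atom 6: C, bond orders sum to 1 (valence 4) → 3 H
  atom 7: O, bond orders sum to 2 (valence 2) → 0 H
  atom 8: C, bond orders sum to 4 (valence 4) → 0 H
  atom 9: O, bond orders sum to 1 (valence 2) → 1 H
  atom 10: C, bond orders sum to 4 (valence 4) → 0 H
  atom 11: I (halogen, monovalent) → 0 H
Totals → C:7, H:7, I:1, O:3.

C7H7IO3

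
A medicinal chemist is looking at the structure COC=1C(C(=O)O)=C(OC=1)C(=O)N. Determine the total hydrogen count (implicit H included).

Walk through each heavy atom and fill implicit hydrogens from standard valence (C 4, N 3, O 2, S 2, halogen 1):
  atom 1: C, bond orders sum to 1 (valence 4) → 3 H
  atom 2: O, bond orders sum to 2 (valence 2) → 0 H
  atom 3: C, bond orders sum to 4 (valence 4) → 0 H
  atom 4: C, bond orders sum to 4 (valence 4) → 0 H
  atom 5: C, bond orders sum to 4 (valence 4) → 0 H
  atom 6: O, bond orders sum to 2 (valence 2) → 0 H
  atom 7: O, bond orders sum to 1 (valence 2) → 1 H
  atom 8: C, bond orders sum to 4 (valence 4) → 0 H
  atom 9: O, bond orders sum to 2 (valence 2) → 0 H
  atom 10: C, bond orders sum to 3 (valence 4) → 1 H
  atom 11: C, bond orders sum to 4 (valence 4) → 0 H
  atom 12: O, bond orders sum to 2 (valence 2) → 0 H
  atom 13: N, bond orders sum to 1 (valence 3) → 2 H
Total hydrogens: 7.

7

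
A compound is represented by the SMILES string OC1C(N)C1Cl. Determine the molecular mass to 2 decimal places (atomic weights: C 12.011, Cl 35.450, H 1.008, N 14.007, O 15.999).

First, the molecular formula is C3H6ClNO (counting implicit H from valence).
  C: 3 × 12.011 = 36.033
  Cl: 1 × 35.450 = 35.450
  H: 6 × 1.008 = 6.048
  N: 1 × 14.007 = 14.007
  O: 1 × 15.999 = 15.999
Sum: 3×12.011 + 1×35.450 + 6×1.008 + 1×14.007 + 1×15.999 = 107.537 → 107.54 g/mol.

107.54 g/mol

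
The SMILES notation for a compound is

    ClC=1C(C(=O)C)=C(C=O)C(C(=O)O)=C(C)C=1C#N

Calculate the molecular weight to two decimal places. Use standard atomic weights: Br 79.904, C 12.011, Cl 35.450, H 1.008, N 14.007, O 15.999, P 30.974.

First, the molecular formula is C12H8ClNO4 (counting implicit H from valence).
  C: 12 × 12.011 = 144.132
  Cl: 1 × 35.450 = 35.450
  H: 8 × 1.008 = 8.064
  N: 1 × 14.007 = 14.007
  O: 4 × 15.999 = 63.996
Sum: 12×12.011 + 1×35.450 + 8×1.008 + 1×14.007 + 4×15.999 = 265.649 → 265.65 g/mol.

265.65 g/mol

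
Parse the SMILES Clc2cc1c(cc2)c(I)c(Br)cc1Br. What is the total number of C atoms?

Count every carbon token in the SMILES (each C, including those in ring-closure positions and inside branches).
Carbon count: 10.

10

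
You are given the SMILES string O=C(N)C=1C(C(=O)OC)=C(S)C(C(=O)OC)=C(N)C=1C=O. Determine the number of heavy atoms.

21

Every atom symbol written in the SMILES (organic subset) is one heavy atom; implicit H are not written.
Heavy atoms by element → C:12, N:2, O:6, S:1.
Total: 21.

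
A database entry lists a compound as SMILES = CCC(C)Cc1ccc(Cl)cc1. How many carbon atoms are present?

Count every carbon token in the SMILES (each C, including those in ring-closure positions and inside branches).
Carbon count: 11.

11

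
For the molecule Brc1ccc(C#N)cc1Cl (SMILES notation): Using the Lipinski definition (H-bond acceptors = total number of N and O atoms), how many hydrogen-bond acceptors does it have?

N atoms: 1; O atoms: 0.
Lipinski HBA = 1 + 0 = 1.

1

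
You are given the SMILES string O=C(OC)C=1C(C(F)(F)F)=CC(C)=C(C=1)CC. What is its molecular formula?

Walk through each heavy atom and fill implicit hydrogens from standard valence (C 4, N 3, O 2, S 2, halogen 1):
  atom 1: O, bond orders sum to 2 (valence 2) → 0 H
  atom 2: C, bond orders sum to 4 (valence 4) → 0 H
  atom 3: O, bond orders sum to 2 (valence 2) → 0 H
  atom 4: C, bond orders sum to 1 (valence 4) → 3 H
  atom 5: C, bond orders sum to 4 (valence 4) → 0 H
  atom 6: C, bond orders sum to 4 (valence 4) → 0 H
  atom 7: C, bond orders sum to 4 (valence 4) → 0 H
  atom 8: F (halogen, monovalent) → 0 H
  atom 9: F (halogen, monovalent) → 0 H
  atom 10: F (halogen, monovalent) → 0 H
  atom 11: C, bond orders sum to 3 (valence 4) → 1 H
  atom 12: C, bond orders sum to 4 (valence 4) → 0 H
  atom 13: C, bond orders sum to 1 (valence 4) → 3 H
  atom 14: C, bond orders sum to 4 (valence 4) → 0 H
  atom 15: C, bond orders sum to 3 (valence 4) → 1 H
  atom 16: C, bond orders sum to 2 (valence 4) → 2 H
  atom 17: C, bond orders sum to 1 (valence 4) → 3 H
Totals → C:12, H:13, F:3, O:2.
In Hill order: C12H13F3O2.

C12H13F3O2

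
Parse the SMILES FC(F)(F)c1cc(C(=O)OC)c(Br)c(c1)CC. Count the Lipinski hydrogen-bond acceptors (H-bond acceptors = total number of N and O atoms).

2

N atoms: 0; O atoms: 2.
Lipinski HBA = 0 + 2 = 2.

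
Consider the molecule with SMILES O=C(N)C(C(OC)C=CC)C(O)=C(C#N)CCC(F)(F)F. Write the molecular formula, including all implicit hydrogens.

C13H17F3N2O3

Walk through each heavy atom and fill implicit hydrogens from standard valence (C 4, N 3, O 2, S 2, halogen 1):
  atom 1: O, bond orders sum to 2 (valence 2) → 0 H
  atom 2: C, bond orders sum to 4 (valence 4) → 0 H
  atom 3: N, bond orders sum to 1 (valence 3) → 2 H
  atom 4: C, bond orders sum to 3 (valence 4) → 1 H
  atom 5: C, bond orders sum to 3 (valence 4) → 1 H
  atom 6: O, bond orders sum to 2 (valence 2) → 0 H
  atom 7: C, bond orders sum to 1 (valence 4) → 3 H
  atom 8: C, bond orders sum to 3 (valence 4) → 1 H
  atom 9: C, bond orders sum to 3 (valence 4) → 1 H
  atom 10: C, bond orders sum to 1 (valence 4) → 3 H
  atom 11: C, bond orders sum to 4 (valence 4) → 0 H
  atom 12: O, bond orders sum to 1 (valence 2) → 1 H
  atom 13: C, bond orders sum to 4 (valence 4) → 0 H
  atom 14: C, bond orders sum to 4 (valence 4) → 0 H
  atom 15: N, bond orders sum to 3 (valence 3) → 0 H
  atom 16: C, bond orders sum to 2 (valence 4) → 2 H
  atom 17: C, bond orders sum to 2 (valence 4) → 2 H
  atom 18: C, bond orders sum to 4 (valence 4) → 0 H
  atom 19: F (halogen, monovalent) → 0 H
  atom 20: F (halogen, monovalent) → 0 H
  atom 21: F (halogen, monovalent) → 0 H
Totals → C:13, H:17, F:3, N:2, O:3.
In Hill order: C13H17F3N2O3.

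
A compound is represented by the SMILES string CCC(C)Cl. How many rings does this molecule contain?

0

In SMILES, each pair of matching ring-closure digits denotes one ring-closing bond; the number of such bonds equals the number of independent rings.
Ring-closure bonds here: 0.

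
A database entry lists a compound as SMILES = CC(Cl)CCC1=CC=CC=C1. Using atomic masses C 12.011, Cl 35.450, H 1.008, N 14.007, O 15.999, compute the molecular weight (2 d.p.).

168.66 g/mol

First, the molecular formula is C10H13Cl (counting implicit H from valence).
  C: 10 × 12.011 = 120.110
  Cl: 1 × 35.450 = 35.450
  H: 13 × 1.008 = 13.104
Sum: 10×12.011 + 1×35.450 + 13×1.008 = 168.664 → 168.66 g/mol.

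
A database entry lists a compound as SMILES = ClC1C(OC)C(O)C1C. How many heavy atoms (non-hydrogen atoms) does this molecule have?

9

Every atom symbol written in the SMILES (organic subset) is one heavy atom; implicit H are not written.
Heavy atoms by element → C:6, Cl:1, O:2.
Total: 9.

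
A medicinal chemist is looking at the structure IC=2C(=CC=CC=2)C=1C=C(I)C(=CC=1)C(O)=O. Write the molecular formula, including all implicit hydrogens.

Walk through each heavy atom and fill implicit hydrogens from standard valence (C 4, N 3, O 2, S 2, halogen 1):
  atom 1: I (halogen, monovalent) → 0 H
  atom 2: C, bond orders sum to 4 (valence 4) → 0 H
  atom 3: C, bond orders sum to 4 (valence 4) → 0 H
  atom 4: C, bond orders sum to 3 (valence 4) → 1 H
  atom 5: C, bond orders sum to 3 (valence 4) → 1 H
  atom 6: C, bond orders sum to 3 (valence 4) → 1 H
  atom 7: C, bond orders sum to 3 (valence 4) → 1 H
  atom 8: C, bond orders sum to 4 (valence 4) → 0 H
  atom 9: C, bond orders sum to 3 (valence 4) → 1 H
  atom 10: C, bond orders sum to 4 (valence 4) → 0 H
  atom 11: I (halogen, monovalent) → 0 H
  atom 12: C, bond orders sum to 4 (valence 4) → 0 H
  atom 13: C, bond orders sum to 3 (valence 4) → 1 H
  atom 14: C, bond orders sum to 3 (valence 4) → 1 H
  atom 15: C, bond orders sum to 4 (valence 4) → 0 H
  atom 16: O, bond orders sum to 1 (valence 2) → 1 H
  atom 17: O, bond orders sum to 2 (valence 2) → 0 H
Totals → C:13, H:8, I:2, O:2.
In Hill order: C13H8I2O2.

C13H8I2O2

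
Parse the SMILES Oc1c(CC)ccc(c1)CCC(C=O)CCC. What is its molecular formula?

Walk through each heavy atom and fill implicit hydrogens from standard valence (C 4, N 3, O 2, S 2, halogen 1); for lowercase aromatic atoms, an aromatic c carries 1 H when it has two neighbours and 0 H with three, and aromatic n carries 0 H:
  atom 1: O, bond orders sum to 1 (valence 2) → 1 H
  atom 2: aromatic c, 3 neighbours → 0 H
  atom 3: aromatic c, 3 neighbours → 0 H
  atom 4: C, bond orders sum to 2 (valence 4) → 2 H
  atom 5: C, bond orders sum to 1 (valence 4) → 3 H
  atom 6: aromatic c, 2 neighbours → 1 H
  atom 7: aromatic c, 2 neighbours → 1 H
  atom 8: aromatic c, 3 neighbours → 0 H
  atom 9: aromatic c, 2 neighbours → 1 H
  atom 10: C, bond orders sum to 2 (valence 4) → 2 H
  atom 11: C, bond orders sum to 2 (valence 4) → 2 H
  atom 12: C, bond orders sum to 3 (valence 4) → 1 H
  atom 13: C, bond orders sum to 3 (valence 4) → 1 H
  atom 14: O, bond orders sum to 2 (valence 2) → 0 H
  atom 15: C, bond orders sum to 2 (valence 4) → 2 H
  atom 16: C, bond orders sum to 2 (valence 4) → 2 H
  atom 17: C, bond orders sum to 1 (valence 4) → 3 H
Totals → C:15, H:22, O:2.
In Hill order: C15H22O2.

C15H22O2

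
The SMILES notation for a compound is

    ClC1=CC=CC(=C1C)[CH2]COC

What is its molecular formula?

Walk through each heavy atom and fill implicit hydrogens from standard valence (C 4, N 3, O 2, S 2, halogen 1):
  atom 1: Cl (halogen, monovalent) → 0 H
  atom 2: C, bond orders sum to 4 (valence 4) → 0 H
  atom 3: C, bond orders sum to 3 (valence 4) → 1 H
  atom 4: C, bond orders sum to 3 (valence 4) → 1 H
  atom 5: C, bond orders sum to 3 (valence 4) → 1 H
  atom 6: C, bond orders sum to 4 (valence 4) → 0 H
  atom 7: C, bond orders sum to 4 (valence 4) → 0 H
  atom 8: C, bond orders sum to 1 (valence 4) → 3 H
  atom 9: C with explicit H count 2
  atom 10: C, bond orders sum to 2 (valence 4) → 2 H
  atom 11: O, bond orders sum to 2 (valence 2) → 0 H
  atom 12: C, bond orders sum to 1 (valence 4) → 3 H
Totals → C:10, H:13, Cl:1, O:1.

C10H13ClO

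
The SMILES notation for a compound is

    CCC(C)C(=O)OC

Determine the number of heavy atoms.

Every atom symbol written in the SMILES (organic subset) is one heavy atom; implicit H are not written.
Heavy atoms by element → C:6, O:2.
Total: 8.

8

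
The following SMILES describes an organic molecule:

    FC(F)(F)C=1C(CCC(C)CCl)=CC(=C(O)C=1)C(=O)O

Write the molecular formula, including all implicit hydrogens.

C13H14ClF3O3

Walk through each heavy atom and fill implicit hydrogens from standard valence (C 4, N 3, O 2, S 2, halogen 1):
  atom 1: F (halogen, monovalent) → 0 H
  atom 2: C, bond orders sum to 4 (valence 4) → 0 H
  atom 3: F (halogen, monovalent) → 0 H
  atom 4: F (halogen, monovalent) → 0 H
  atom 5: C, bond orders sum to 4 (valence 4) → 0 H
  atom 6: C, bond orders sum to 4 (valence 4) → 0 H
  atom 7: C, bond orders sum to 2 (valence 4) → 2 H
  atom 8: C, bond orders sum to 2 (valence 4) → 2 H
  atom 9: C, bond orders sum to 3 (valence 4) → 1 H
  atom 10: C, bond orders sum to 1 (valence 4) → 3 H
  atom 11: C, bond orders sum to 2 (valence 4) → 2 H
  atom 12: Cl (halogen, monovalent) → 0 H
  atom 13: C, bond orders sum to 3 (valence 4) → 1 H
  atom 14: C, bond orders sum to 4 (valence 4) → 0 H
  atom 15: C, bond orders sum to 4 (valence 4) → 0 H
  atom 16: O, bond orders sum to 1 (valence 2) → 1 H
  atom 17: C, bond orders sum to 3 (valence 4) → 1 H
  atom 18: C, bond orders sum to 4 (valence 4) → 0 H
  atom 19: O, bond orders sum to 2 (valence 2) → 0 H
  atom 20: O, bond orders sum to 1 (valence 2) → 1 H
Totals → C:13, H:14, Cl:1, F:3, O:3.
In Hill order: C13H14ClF3O3.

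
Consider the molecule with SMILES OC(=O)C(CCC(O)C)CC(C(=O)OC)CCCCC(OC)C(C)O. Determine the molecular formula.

C18H34O7

Walk through each heavy atom and fill implicit hydrogens from standard valence (C 4, N 3, O 2, S 2, halogen 1):
  atom 1: O, bond orders sum to 1 (valence 2) → 1 H
  atom 2: C, bond orders sum to 4 (valence 4) → 0 H
  atom 3: O, bond orders sum to 2 (valence 2) → 0 H
  atom 4: C, bond orders sum to 3 (valence 4) → 1 H
  atom 5: C, bond orders sum to 2 (valence 4) → 2 H
  atom 6: C, bond orders sum to 2 (valence 4) → 2 H
  atom 7: C, bond orders sum to 3 (valence 4) → 1 H
  atom 8: O, bond orders sum to 1 (valence 2) → 1 H
  atom 9: C, bond orders sum to 1 (valence 4) → 3 H
  atom 10: C, bond orders sum to 2 (valence 4) → 2 H
  atom 11: C, bond orders sum to 3 (valence 4) → 1 H
  atom 12: C, bond orders sum to 4 (valence 4) → 0 H
  atom 13: O, bond orders sum to 2 (valence 2) → 0 H
  atom 14: O, bond orders sum to 2 (valence 2) → 0 H
  atom 15: C, bond orders sum to 1 (valence 4) → 3 H
  atom 16: C, bond orders sum to 2 (valence 4) → 2 H
  atom 17: C, bond orders sum to 2 (valence 4) → 2 H
  atom 18: C, bond orders sum to 2 (valence 4) → 2 H
  atom 19: C, bond orders sum to 2 (valence 4) → 2 H
  atom 20: C, bond orders sum to 3 (valence 4) → 1 H
  atom 21: O, bond orders sum to 2 (valence 2) → 0 H
  atom 22: C, bond orders sum to 1 (valence 4) → 3 H
  atom 23: C, bond orders sum to 3 (valence 4) → 1 H
  atom 24: C, bond orders sum to 1 (valence 4) → 3 H
  atom 25: O, bond orders sum to 1 (valence 2) → 1 H
Totals → C:18, H:34, O:7.
In Hill order: C18H34O7.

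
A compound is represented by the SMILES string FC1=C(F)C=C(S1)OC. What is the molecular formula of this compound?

Walk through each heavy atom and fill implicit hydrogens from standard valence (C 4, N 3, O 2, S 2, halogen 1):
  atom 1: F (halogen, monovalent) → 0 H
  atom 2: C, bond orders sum to 4 (valence 4) → 0 H
  atom 3: C, bond orders sum to 4 (valence 4) → 0 H
  atom 4: F (halogen, monovalent) → 0 H
  atom 5: C, bond orders sum to 3 (valence 4) → 1 H
  atom 6: C, bond orders sum to 4 (valence 4) → 0 H
  atom 7: S, bond orders sum to 2 (valence 2) → 0 H
  atom 8: O, bond orders sum to 2 (valence 2) → 0 H
  atom 9: C, bond orders sum to 1 (valence 4) → 3 H
Totals → C:5, H:4, F:2, O:1, S:1.

C5H4F2OS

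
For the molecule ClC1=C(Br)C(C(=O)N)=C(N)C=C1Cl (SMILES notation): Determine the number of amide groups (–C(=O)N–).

The amide motif appears at heavy-atom position 6 in the SMILES.
Other groups present: 1 primary amine.
Amide count: 1.

1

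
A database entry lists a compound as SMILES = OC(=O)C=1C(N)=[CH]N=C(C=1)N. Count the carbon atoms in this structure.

Count every carbon token in the SMILES (each C, including those in ring-closure positions and inside branches).
Carbon count: 6.

6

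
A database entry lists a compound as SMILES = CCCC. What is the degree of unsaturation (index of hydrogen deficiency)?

Molecular formula: C4H10.
DoU = (2C + 2 + N − H − X) / 2, where X is the halogen count and O/S are ignored.
    = (2·4 + 2 + 0 − 10 − 0) / 2 = 0 / 2 = 0.

0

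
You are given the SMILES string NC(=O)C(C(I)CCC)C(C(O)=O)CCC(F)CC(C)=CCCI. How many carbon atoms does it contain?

17

Count every carbon token in the SMILES (each C, including those in ring-closure positions and inside branches).
Carbon count: 17.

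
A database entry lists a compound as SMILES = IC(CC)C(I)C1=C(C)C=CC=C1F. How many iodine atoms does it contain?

Scan the SMILES for I atoms (remember two-letter symbols like Cl and Br are single atoms).
Iodine count: 2.

2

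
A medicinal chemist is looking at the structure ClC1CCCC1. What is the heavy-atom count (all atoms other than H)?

6

Every atom symbol written in the SMILES (organic subset) is one heavy atom; implicit H are not written.
Heavy atoms by element → C:5, Cl:1.
Total: 6.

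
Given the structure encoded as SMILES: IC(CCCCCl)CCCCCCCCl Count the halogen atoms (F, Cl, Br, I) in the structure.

3

Halogen atoms appear at heavy-atom positions 1, 7, 15 (2×Cl, 1×I).
Halogen count: 3.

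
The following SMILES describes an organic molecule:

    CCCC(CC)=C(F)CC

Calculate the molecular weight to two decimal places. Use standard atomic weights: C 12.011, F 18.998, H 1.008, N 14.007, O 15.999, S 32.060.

First, the molecular formula is C9H17F (counting implicit H from valence).
  C: 9 × 12.011 = 108.099
  F: 1 × 18.998 = 18.998
  H: 17 × 1.008 = 17.136
Sum: 9×12.011 + 1×18.998 + 17×1.008 = 144.233 → 144.23 g/mol.

144.23 g/mol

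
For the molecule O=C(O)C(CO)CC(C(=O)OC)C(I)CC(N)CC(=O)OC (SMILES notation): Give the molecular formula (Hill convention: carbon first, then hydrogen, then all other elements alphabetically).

Walk through each heavy atom and fill implicit hydrogens from standard valence (C 4, N 3, O 2, S 2, halogen 1):
  atom 1: O, bond orders sum to 2 (valence 2) → 0 H
  atom 2: C, bond orders sum to 4 (valence 4) → 0 H
  atom 3: O, bond orders sum to 1 (valence 2) → 1 H
  atom 4: C, bond orders sum to 3 (valence 4) → 1 H
  atom 5: C, bond orders sum to 2 (valence 4) → 2 H
  atom 6: O, bond orders sum to 1 (valence 2) → 1 H
  atom 7: C, bond orders sum to 2 (valence 4) → 2 H
  atom 8: C, bond orders sum to 3 (valence 4) → 1 H
  atom 9: C, bond orders sum to 4 (valence 4) → 0 H
  atom 10: O, bond orders sum to 2 (valence 2) → 0 H
  atom 11: O, bond orders sum to 2 (valence 2) → 0 H
  atom 12: C, bond orders sum to 1 (valence 4) → 3 H
  atom 13: C, bond orders sum to 3 (valence 4) → 1 H
  atom 14: I (halogen, monovalent) → 0 H
  atom 15: C, bond orders sum to 2 (valence 4) → 2 H
  atom 16: C, bond orders sum to 3 (valence 4) → 1 H
  atom 17: N, bond orders sum to 1 (valence 3) → 2 H
  atom 18: C, bond orders sum to 2 (valence 4) → 2 H
  atom 19: C, bond orders sum to 4 (valence 4) → 0 H
  atom 20: O, bond orders sum to 2 (valence 2) → 0 H
  atom 21: O, bond orders sum to 2 (valence 2) → 0 H
  atom 22: C, bond orders sum to 1 (valence 4) → 3 H
Totals → C:13, H:22, I:1, N:1, O:7.
In Hill order: C13H22INO7.

C13H22INO7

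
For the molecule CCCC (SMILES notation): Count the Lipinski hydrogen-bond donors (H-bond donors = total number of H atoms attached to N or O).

Donors: find every N or O and count the H atoms it carries.
  (no N or O atoms present)
Lipinski HBD = 0.

0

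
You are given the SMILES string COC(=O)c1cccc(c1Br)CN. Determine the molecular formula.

Walk through each heavy atom and fill implicit hydrogens from standard valence (C 4, N 3, O 2, S 2, halogen 1); for lowercase aromatic atoms, an aromatic c carries 1 H when it has two neighbours and 0 H with three, and aromatic n carries 0 H:
  atom 1: C, bond orders sum to 1 (valence 4) → 3 H
  atom 2: O, bond orders sum to 2 (valence 2) → 0 H
  atom 3: C, bond orders sum to 4 (valence 4) → 0 H
  atom 4: O, bond orders sum to 2 (valence 2) → 0 H
  atom 5: aromatic c, 3 neighbours → 0 H
  atom 6: aromatic c, 2 neighbours → 1 H
  atom 7: aromatic c, 2 neighbours → 1 H
  atom 8: aromatic c, 2 neighbours → 1 H
  atom 9: aromatic c, 3 neighbours → 0 H
  atom 10: aromatic c, 3 neighbours → 0 H
  atom 11: Br (halogen, monovalent) → 0 H
  atom 12: C, bond orders sum to 2 (valence 4) → 2 H
  atom 13: N, bond orders sum to 1 (valence 3) → 2 H
Totals → C:9, H:10, Br:1, N:1, O:2.

C9H10BrNO2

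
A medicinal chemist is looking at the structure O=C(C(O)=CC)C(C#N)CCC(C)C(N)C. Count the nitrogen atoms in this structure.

Scan the SMILES for N atoms (remember two-letter symbols like Cl and Br are single atoms).
Nitrogen count: 2.

2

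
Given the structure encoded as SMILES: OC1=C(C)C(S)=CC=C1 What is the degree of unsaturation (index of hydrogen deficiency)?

4

Degree of unsaturation = (number of rings) + (number of π bonds).
Ring closures in the SMILES: 1.
π bonds: 3 double bonds (each 1 DoU) → 3 DoU from unsaturation.
Total DoU = 1 + 3 = 4.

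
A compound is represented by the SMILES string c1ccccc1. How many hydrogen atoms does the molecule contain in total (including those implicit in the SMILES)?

6

Walk through each heavy atom and fill implicit hydrogens from standard valence (C 4, N 3, O 2, S 2, halogen 1); for lowercase aromatic atoms, an aromatic c carries 1 H when it has two neighbours and 0 H with three, and aromatic n carries 0 H:
  atom 1: aromatic c, 2 neighbours → 1 H
  atom 2: aromatic c, 2 neighbours → 1 H
  atom 3: aromatic c, 2 neighbours → 1 H
  atom 4: aromatic c, 2 neighbours → 1 H
  atom 5: aromatic c, 2 neighbours → 1 H
  atom 6: aromatic c, 2 neighbours → 1 H
Total hydrogens: 6.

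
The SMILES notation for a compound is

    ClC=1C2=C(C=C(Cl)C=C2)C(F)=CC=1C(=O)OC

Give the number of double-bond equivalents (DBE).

8

Degree of unsaturation = (number of rings) + (number of π bonds).
Ring closures in the SMILES: 2.
π bonds: 6 double bonds (each 1 DoU) → 6 DoU from unsaturation.
Total DoU = 2 + 6 = 8.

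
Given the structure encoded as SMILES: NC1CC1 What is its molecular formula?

C3H7N

Walk through each heavy atom and fill implicit hydrogens from standard valence (C 4, N 3, O 2, S 2, halogen 1):
  atom 1: N, bond orders sum to 1 (valence 3) → 2 H
  atom 2: C, bond orders sum to 3 (valence 4) → 1 H
  atom 3: C, bond orders sum to 2 (valence 4) → 2 H
  atom 4: C, bond orders sum to 2 (valence 4) → 2 H
Totals → C:3, H:7, N:1.
In Hill order: C3H7N.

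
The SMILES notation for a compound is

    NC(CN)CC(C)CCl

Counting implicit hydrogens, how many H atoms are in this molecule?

15

Walk through each heavy atom and fill implicit hydrogens from standard valence (C 4, N 3, O 2, S 2, halogen 1):
  atom 1: N, bond orders sum to 1 (valence 3) → 2 H
  atom 2: C, bond orders sum to 3 (valence 4) → 1 H
  atom 3: C, bond orders sum to 2 (valence 4) → 2 H
  atom 4: N, bond orders sum to 1 (valence 3) → 2 H
  atom 5: C, bond orders sum to 2 (valence 4) → 2 H
  atom 6: C, bond orders sum to 3 (valence 4) → 1 H
  atom 7: C, bond orders sum to 1 (valence 4) → 3 H
  atom 8: C, bond orders sum to 2 (valence 4) → 2 H
  atom 9: Cl (halogen, monovalent) → 0 H
Total hydrogens: 15.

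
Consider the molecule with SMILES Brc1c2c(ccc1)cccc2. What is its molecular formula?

Walk through each heavy atom and fill implicit hydrogens from standard valence (C 4, N 3, O 2, S 2, halogen 1); for lowercase aromatic atoms, an aromatic c carries 1 H when it has two neighbours and 0 H with three, and aromatic n carries 0 H:
  atom 1: Br (halogen, monovalent) → 0 H
  atom 2: aromatic c, 3 neighbours → 0 H
  atom 3: aromatic c, 3 neighbours → 0 H
  atom 4: aromatic c, 3 neighbours → 0 H
  atom 5: aromatic c, 2 neighbours → 1 H
  atom 6: aromatic c, 2 neighbours → 1 H
  atom 7: aromatic c, 2 neighbours → 1 H
  atom 8: aromatic c, 2 neighbours → 1 H
  atom 9: aromatic c, 2 neighbours → 1 H
  atom 10: aromatic c, 2 neighbours → 1 H
  atom 11: aromatic c, 2 neighbours → 1 H
Totals → C:10, H:7, Br:1.
In Hill order: C10H7Br.

C10H7Br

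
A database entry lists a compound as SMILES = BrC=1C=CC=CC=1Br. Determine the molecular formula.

Walk through each heavy atom and fill implicit hydrogens from standard valence (C 4, N 3, O 2, S 2, halogen 1):
  atom 1: Br (halogen, monovalent) → 0 H
  atom 2: C, bond orders sum to 4 (valence 4) → 0 H
  atom 3: C, bond orders sum to 3 (valence 4) → 1 H
  atom 4: C, bond orders sum to 3 (valence 4) → 1 H
  atom 5: C, bond orders sum to 3 (valence 4) → 1 H
  atom 6: C, bond orders sum to 3 (valence 4) → 1 H
  atom 7: C, bond orders sum to 4 (valence 4) → 0 H
  atom 8: Br (halogen, monovalent) → 0 H
Totals → C:6, H:4, Br:2.

C6H4Br2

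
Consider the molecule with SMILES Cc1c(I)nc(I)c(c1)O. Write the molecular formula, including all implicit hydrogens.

Walk through each heavy atom and fill implicit hydrogens from standard valence (C 4, N 3, O 2, S 2, halogen 1); for lowercase aromatic atoms, an aromatic c carries 1 H when it has two neighbours and 0 H with three, and aromatic n carries 0 H:
  atom 1: C, bond orders sum to 1 (valence 4) → 3 H
  atom 2: aromatic c, 3 neighbours → 0 H
  atom 3: aromatic c, 3 neighbours → 0 H
  atom 4: I (halogen, monovalent) → 0 H
  atom 5: aromatic n, 2 neighbours → 0 H
  atom 6: aromatic c, 3 neighbours → 0 H
  atom 7: I (halogen, monovalent) → 0 H
  atom 8: aromatic c, 3 neighbours → 0 H
  atom 9: aromatic c, 2 neighbours → 1 H
  atom 10: O, bond orders sum to 1 (valence 2) → 1 H
Totals → C:6, H:5, I:2, N:1, O:1.
In Hill order: C6H5I2NO.

C6H5I2NO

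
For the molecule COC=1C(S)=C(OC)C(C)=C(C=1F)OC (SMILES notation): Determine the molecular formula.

C10H13FO3S

Walk through each heavy atom and fill implicit hydrogens from standard valence (C 4, N 3, O 2, S 2, halogen 1):
  atom 1: C, bond orders sum to 1 (valence 4) → 3 H
  atom 2: O, bond orders sum to 2 (valence 2) → 0 H
  atom 3: C, bond orders sum to 4 (valence 4) → 0 H
  atom 4: C, bond orders sum to 4 (valence 4) → 0 H
  atom 5: S, bond orders sum to 1 (valence 2) → 1 H
  atom 6: C, bond orders sum to 4 (valence 4) → 0 H
  atom 7: O, bond orders sum to 2 (valence 2) → 0 H
  atom 8: C, bond orders sum to 1 (valence 4) → 3 H
  atom 9: C, bond orders sum to 4 (valence 4) → 0 H
  atom 10: C, bond orders sum to 1 (valence 4) → 3 H
  atom 11: C, bond orders sum to 4 (valence 4) → 0 H
  atom 12: C, bond orders sum to 4 (valence 4) → 0 H
  atom 13: F (halogen, monovalent) → 0 H
  atom 14: O, bond orders sum to 2 (valence 2) → 0 H
  atom 15: C, bond orders sum to 1 (valence 4) → 3 H
Totals → C:10, H:13, F:1, O:3, S:1.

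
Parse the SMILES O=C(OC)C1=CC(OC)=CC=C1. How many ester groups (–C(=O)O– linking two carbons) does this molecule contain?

The ester motif appears at heavy-atom position 2 in the SMILES.
Other groups present: 1 ether.
Ester count: 1.

1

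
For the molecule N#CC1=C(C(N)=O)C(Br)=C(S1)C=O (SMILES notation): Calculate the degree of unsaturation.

Degree of unsaturation = (number of rings) + (number of π bonds).
Ring closures in the SMILES: 1.
π bonds: 4 double bonds (each 1 DoU), 1 triple bond (each 2 DoU) → 6 DoU from unsaturation.
Total DoU = 1 + 6 = 7.

7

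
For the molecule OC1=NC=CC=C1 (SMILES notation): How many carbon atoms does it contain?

5

Count every carbon token in the SMILES (each C, including those in ring-closure positions and inside branches).
Carbon count: 5.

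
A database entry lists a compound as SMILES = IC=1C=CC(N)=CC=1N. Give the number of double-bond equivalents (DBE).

Degree of unsaturation = (number of rings) + (number of π bonds).
Ring closures in the SMILES: 1.
π bonds: 3 double bonds (each 1 DoU) → 3 DoU from unsaturation.
Total DoU = 1 + 3 = 4.

4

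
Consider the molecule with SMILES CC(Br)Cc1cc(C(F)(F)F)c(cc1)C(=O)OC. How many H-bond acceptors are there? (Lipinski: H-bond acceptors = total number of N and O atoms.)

2

N atoms: 0; O atoms: 2.
Lipinski HBA = 0 + 2 = 2.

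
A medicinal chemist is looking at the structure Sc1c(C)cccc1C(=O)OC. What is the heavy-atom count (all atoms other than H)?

12

Every atom symbol written in the SMILES (organic subset) is one heavy atom; implicit H are not written.
Heavy atoms by element → C:9, O:2, S:1.
Total: 12.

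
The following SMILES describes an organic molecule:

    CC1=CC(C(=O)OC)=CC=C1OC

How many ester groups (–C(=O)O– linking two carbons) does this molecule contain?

1

The ester motif appears at heavy-atom position 5 in the SMILES.
Other groups present: 1 ether.
Ester count: 1.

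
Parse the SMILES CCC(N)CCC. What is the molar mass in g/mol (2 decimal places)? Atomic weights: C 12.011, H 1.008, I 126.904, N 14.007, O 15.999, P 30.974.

First, the molecular formula is C6H15N (counting implicit H from valence).
  C: 6 × 12.011 = 72.066
  H: 15 × 1.008 = 15.120
  N: 1 × 14.007 = 14.007
Sum: 6×12.011 + 15×1.008 + 1×14.007 = 101.193 → 101.19 g/mol.

101.19 g/mol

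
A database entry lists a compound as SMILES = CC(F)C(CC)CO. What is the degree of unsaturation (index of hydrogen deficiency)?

Molecular formula: C6H13FO.
DoU = (2C + 2 + N − H − X) / 2, where X is the halogen count and O/S are ignored.
    = (2·6 + 2 + 0 − 13 − 1) / 2 = 0 / 2 = 0.

0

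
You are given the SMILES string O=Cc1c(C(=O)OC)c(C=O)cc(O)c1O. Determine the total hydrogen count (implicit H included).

Walk through each heavy atom and fill implicit hydrogens from standard valence (C 4, N 3, O 2, S 2, halogen 1); for lowercase aromatic atoms, an aromatic c carries 1 H when it has two neighbours and 0 H with three, and aromatic n carries 0 H:
  atom 1: O, bond orders sum to 2 (valence 2) → 0 H
  atom 2: C, bond orders sum to 3 (valence 4) → 1 H
  atom 3: aromatic c, 3 neighbours → 0 H
  atom 4: aromatic c, 3 neighbours → 0 H
  atom 5: C, bond orders sum to 4 (valence 4) → 0 H
  atom 6: O, bond orders sum to 2 (valence 2) → 0 H
  atom 7: O, bond orders sum to 2 (valence 2) → 0 H
  atom 8: C, bond orders sum to 1 (valence 4) → 3 H
  atom 9: aromatic c, 3 neighbours → 0 H
  atom 10: C, bond orders sum to 3 (valence 4) → 1 H
  atom 11: O, bond orders sum to 2 (valence 2) → 0 H
  atom 12: aromatic c, 2 neighbours → 1 H
  atom 13: aromatic c, 3 neighbours → 0 H
  atom 14: O, bond orders sum to 1 (valence 2) → 1 H
  atom 15: aromatic c, 3 neighbours → 0 H
  atom 16: O, bond orders sum to 1 (valence 2) → 1 H
Total hydrogens: 8.

8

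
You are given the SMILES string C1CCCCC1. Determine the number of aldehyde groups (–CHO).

0

Scan the SMILES for the aldehyde motif — none present.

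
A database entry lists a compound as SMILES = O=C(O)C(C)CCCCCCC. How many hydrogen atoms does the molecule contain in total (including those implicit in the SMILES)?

20

Walk through each heavy atom and fill implicit hydrogens from standard valence (C 4, N 3, O 2, S 2, halogen 1):
  atom 1: O, bond orders sum to 2 (valence 2) → 0 H
  atom 2: C, bond orders sum to 4 (valence 4) → 0 H
  atom 3: O, bond orders sum to 1 (valence 2) → 1 H
  atom 4: C, bond orders sum to 3 (valence 4) → 1 H
  atom 5: C, bond orders sum to 1 (valence 4) → 3 H
  atom 6: C, bond orders sum to 2 (valence 4) → 2 H
  atom 7: C, bond orders sum to 2 (valence 4) → 2 H
  atom 8: C, bond orders sum to 2 (valence 4) → 2 H
  atom 9: C, bond orders sum to 2 (valence 4) → 2 H
  atom 10: C, bond orders sum to 2 (valence 4) → 2 H
  atom 11: C, bond orders sum to 2 (valence 4) → 2 H
  atom 12: C, bond orders sum to 1 (valence 4) → 3 H
Total hydrogens: 20.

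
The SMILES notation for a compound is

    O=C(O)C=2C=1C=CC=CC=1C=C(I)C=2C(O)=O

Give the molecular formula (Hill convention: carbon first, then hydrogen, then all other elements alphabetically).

Walk through each heavy atom and fill implicit hydrogens from standard valence (C 4, N 3, O 2, S 2, halogen 1):
  atom 1: O, bond orders sum to 2 (valence 2) → 0 H
  atom 2: C, bond orders sum to 4 (valence 4) → 0 H
  atom 3: O, bond orders sum to 1 (valence 2) → 1 H
  atom 4: C, bond orders sum to 4 (valence 4) → 0 H
  atom 5: C, bond orders sum to 4 (valence 4) → 0 H
  atom 6: C, bond orders sum to 3 (valence 4) → 1 H
  atom 7: C, bond orders sum to 3 (valence 4) → 1 H
  atom 8: C, bond orders sum to 3 (valence 4) → 1 H
  atom 9: C, bond orders sum to 3 (valence 4) → 1 H
  atom 10: C, bond orders sum to 4 (valence 4) → 0 H
  atom 11: C, bond orders sum to 3 (valence 4) → 1 H
  atom 12: C, bond orders sum to 4 (valence 4) → 0 H
  atom 13: I (halogen, monovalent) → 0 H
  atom 14: C, bond orders sum to 4 (valence 4) → 0 H
  atom 15: C, bond orders sum to 4 (valence 4) → 0 H
  atom 16: O, bond orders sum to 1 (valence 2) → 1 H
  atom 17: O, bond orders sum to 2 (valence 2) → 0 H
Totals → C:12, H:7, I:1, O:4.

C12H7IO4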